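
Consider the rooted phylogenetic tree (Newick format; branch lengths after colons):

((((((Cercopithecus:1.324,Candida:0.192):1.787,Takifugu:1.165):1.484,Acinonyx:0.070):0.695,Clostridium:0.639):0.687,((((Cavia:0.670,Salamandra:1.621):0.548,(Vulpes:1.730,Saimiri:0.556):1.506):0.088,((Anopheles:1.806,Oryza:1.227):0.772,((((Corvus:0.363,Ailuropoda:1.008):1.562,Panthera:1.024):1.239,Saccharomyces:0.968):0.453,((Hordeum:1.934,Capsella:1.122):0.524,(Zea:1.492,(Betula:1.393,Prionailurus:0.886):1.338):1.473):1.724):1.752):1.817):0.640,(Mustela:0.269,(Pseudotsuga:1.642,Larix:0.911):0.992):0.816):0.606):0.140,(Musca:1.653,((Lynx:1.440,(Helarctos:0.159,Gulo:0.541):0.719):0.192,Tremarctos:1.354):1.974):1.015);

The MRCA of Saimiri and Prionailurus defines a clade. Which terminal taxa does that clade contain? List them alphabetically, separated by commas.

Tracing Saimiri: it sits inside (Vulpes,Saimiri).
Tracing Prionailurus: it sits inside (Betula,Prionailurus).
The smallest clade enclosing both is (((Cavia,Salamandra),(Vulpes,Saimiri)),((Anopheles,Oryza),((((Corvus,Ailuropoda),Panthera),Saccharomyces),((Hordeum,Capsella),(Zea,(Betula,Prionailurus)))))); the answer is its 15 terminal taxa in alphabetical order.

Ailuropoda, Anopheles, Betula, Capsella, Cavia, Corvus, Hordeum, Oryza, Panthera, Prionailurus, Saccharomyces, Saimiri, Salamandra, Vulpes, Zea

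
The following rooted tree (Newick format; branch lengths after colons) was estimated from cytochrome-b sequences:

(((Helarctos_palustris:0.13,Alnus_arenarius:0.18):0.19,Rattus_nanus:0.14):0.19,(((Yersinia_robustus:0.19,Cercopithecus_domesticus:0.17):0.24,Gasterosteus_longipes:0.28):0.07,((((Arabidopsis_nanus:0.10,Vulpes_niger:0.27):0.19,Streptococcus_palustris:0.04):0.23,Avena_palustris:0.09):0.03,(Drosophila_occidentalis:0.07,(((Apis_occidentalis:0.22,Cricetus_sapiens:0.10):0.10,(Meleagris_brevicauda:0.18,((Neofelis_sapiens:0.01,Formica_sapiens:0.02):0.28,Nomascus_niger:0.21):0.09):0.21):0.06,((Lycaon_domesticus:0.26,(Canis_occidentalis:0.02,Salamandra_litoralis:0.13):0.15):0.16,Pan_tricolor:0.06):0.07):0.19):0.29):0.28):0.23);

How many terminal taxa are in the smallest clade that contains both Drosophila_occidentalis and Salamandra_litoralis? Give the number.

11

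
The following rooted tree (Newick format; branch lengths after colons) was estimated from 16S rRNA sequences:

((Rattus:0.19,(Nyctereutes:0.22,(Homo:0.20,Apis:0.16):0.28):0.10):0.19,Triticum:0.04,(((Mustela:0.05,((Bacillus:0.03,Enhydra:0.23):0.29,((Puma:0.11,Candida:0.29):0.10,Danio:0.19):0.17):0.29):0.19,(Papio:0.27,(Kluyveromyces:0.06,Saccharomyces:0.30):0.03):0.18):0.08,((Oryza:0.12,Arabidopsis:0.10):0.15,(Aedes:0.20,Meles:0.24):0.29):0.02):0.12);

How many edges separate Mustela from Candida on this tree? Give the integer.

The MRCA of Mustela and Candida is the node subtending (Mustela,((Bacillus,Enhydra),((Puma,Candida),Danio))).
From Mustela up to that node: 1 branch. From Candida up to the same node: 4 branches. Total: 1 + 4 = 5.

5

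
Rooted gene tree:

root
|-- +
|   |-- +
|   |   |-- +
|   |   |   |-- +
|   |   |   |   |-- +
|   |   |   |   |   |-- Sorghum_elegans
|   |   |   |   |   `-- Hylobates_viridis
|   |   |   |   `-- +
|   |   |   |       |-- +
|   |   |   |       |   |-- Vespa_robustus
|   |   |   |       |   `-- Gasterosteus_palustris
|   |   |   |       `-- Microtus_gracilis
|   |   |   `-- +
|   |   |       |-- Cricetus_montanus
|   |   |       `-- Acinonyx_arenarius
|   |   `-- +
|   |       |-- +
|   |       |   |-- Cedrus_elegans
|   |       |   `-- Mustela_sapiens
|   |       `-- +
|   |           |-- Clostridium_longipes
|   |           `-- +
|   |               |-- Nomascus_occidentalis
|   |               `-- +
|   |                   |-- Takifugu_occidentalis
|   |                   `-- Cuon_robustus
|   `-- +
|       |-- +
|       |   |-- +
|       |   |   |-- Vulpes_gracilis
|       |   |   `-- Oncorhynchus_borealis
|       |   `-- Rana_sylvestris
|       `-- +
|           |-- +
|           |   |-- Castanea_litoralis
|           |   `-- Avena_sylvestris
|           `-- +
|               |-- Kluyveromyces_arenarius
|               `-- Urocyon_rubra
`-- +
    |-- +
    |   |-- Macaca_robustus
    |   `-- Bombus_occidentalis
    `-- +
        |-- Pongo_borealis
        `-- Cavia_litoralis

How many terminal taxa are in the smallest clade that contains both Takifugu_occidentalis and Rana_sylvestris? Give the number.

20

The MRCA of Takifugu_occidentalis and Rana_sylvestris is the node subtending (((((Sorghum_elegans,Hylobates_viridis),((Vespa_robustus,Gasterosteus_palustris),Microtus_gracilis)),(Cricetus_montanus,Acinonyx_arenarius)),((Cedrus_elegans,Mustela_sapiens),(Clostridium_longipes,(Nomascus_occidentalis,(Takifugu_occidentalis,Cuon_robustus))))),(((Vulpes_gracilis,Oncorhynchus_borealis),Rana_sylvestris),((Castanea_litoralis,Avena_sylvestris),(Kluyveromyces_arenarius,Urocyon_rubra)))).
That clade contains 20 terminal taxa: Acinonyx_arenarius, Avena_sylvestris, Castanea_litoralis, Cedrus_elegans, Clostridium_longipes, Cricetus_montanus, Cuon_robustus, Gasterosteus_palustris, Hylobates_viridis, Kluyveromyces_arenarius, Microtus_gracilis, Mustela_sapiens, Nomascus_occidentalis, Oncorhynchus_borealis, Rana_sylvestris, Sorghum_elegans, Takifugu_occidentalis, Urocyon_rubra, Vespa_robustus, Vulpes_gracilis.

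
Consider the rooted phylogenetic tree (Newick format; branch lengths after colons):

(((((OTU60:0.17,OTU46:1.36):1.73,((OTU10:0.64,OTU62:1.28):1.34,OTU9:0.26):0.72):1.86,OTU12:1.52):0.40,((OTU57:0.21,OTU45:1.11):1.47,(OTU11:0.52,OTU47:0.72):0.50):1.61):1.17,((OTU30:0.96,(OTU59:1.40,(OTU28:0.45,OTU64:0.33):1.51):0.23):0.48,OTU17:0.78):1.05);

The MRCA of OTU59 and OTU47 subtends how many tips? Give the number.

15

The MRCA of OTU59 and OTU47 is the root, so the clade is the entire tree.
That clade contains 15 terminal taxa: OTU10, OTU11, OTU12, OTU17, OTU28, OTU30, OTU45, OTU46, OTU47, OTU57, OTU59, OTU60, OTU62, OTU64, OTU9.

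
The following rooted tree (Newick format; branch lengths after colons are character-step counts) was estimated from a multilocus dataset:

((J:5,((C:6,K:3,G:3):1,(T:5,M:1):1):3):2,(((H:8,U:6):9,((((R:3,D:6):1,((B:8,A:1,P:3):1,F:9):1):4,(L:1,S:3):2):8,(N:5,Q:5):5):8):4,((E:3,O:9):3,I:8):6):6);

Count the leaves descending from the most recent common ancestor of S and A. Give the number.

The MRCA of S and A is the node subtending (((R,D),((B,A,P),F)),(L,S)).
That clade contains 8 terminal taxa: A, B, D, F, L, P, R, S.

8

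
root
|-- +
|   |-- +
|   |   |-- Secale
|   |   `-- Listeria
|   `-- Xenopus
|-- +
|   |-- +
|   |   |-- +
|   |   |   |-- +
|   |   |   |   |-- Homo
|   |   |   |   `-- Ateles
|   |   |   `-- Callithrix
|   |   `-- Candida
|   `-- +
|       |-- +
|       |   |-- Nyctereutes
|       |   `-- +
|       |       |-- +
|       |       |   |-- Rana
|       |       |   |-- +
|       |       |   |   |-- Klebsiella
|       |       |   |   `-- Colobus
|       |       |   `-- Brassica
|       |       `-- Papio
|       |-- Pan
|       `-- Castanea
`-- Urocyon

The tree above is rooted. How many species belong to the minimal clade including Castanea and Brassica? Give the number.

The MRCA of Castanea and Brassica is the node subtending ((Nyctereutes,((Rana,(Klebsiella,Colobus),Brassica),Papio)),Pan,Castanea).
That clade contains 8 terminal taxa: Brassica, Castanea, Colobus, Klebsiella, Nyctereutes, Pan, Papio, Rana.

8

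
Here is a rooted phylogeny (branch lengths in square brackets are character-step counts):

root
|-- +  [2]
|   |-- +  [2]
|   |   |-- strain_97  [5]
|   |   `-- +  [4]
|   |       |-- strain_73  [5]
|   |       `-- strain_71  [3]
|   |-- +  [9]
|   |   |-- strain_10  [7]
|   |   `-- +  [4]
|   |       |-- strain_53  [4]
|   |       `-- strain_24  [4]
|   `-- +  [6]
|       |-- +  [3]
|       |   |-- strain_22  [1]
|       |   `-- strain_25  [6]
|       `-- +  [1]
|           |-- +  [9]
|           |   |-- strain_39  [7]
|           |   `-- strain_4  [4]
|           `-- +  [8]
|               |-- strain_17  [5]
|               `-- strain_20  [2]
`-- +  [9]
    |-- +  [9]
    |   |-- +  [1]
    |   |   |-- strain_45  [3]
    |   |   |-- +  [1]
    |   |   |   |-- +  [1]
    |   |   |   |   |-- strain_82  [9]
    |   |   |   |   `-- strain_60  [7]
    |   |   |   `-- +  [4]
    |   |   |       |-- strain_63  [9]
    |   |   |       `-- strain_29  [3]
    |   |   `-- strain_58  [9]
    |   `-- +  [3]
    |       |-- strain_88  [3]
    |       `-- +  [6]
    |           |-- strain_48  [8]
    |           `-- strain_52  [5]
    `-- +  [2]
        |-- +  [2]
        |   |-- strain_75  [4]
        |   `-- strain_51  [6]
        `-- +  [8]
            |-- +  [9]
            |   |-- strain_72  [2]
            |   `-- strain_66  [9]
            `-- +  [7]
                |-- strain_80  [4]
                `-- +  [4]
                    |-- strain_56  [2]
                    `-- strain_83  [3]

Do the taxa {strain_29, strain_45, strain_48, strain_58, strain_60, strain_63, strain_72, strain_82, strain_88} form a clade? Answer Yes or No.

No

The MRCA of the listed taxa subtends (((strain_45,((strain_82,strain_60),(strain_63,strain_29)),strain_58),(strain_88,(strain_48,strain_52))),((strain_75,strain_51),((strain_72,strain_66),(strain_80,(strain_56,strain_83))))).
That clade also contains strain_51, strain_52, strain_56, strain_66, strain_75, strain_80, strain_83, which are not in the proposed group, so the group is not monophyletic.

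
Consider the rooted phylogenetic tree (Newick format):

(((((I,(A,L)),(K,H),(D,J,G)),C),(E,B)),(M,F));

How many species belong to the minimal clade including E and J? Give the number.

11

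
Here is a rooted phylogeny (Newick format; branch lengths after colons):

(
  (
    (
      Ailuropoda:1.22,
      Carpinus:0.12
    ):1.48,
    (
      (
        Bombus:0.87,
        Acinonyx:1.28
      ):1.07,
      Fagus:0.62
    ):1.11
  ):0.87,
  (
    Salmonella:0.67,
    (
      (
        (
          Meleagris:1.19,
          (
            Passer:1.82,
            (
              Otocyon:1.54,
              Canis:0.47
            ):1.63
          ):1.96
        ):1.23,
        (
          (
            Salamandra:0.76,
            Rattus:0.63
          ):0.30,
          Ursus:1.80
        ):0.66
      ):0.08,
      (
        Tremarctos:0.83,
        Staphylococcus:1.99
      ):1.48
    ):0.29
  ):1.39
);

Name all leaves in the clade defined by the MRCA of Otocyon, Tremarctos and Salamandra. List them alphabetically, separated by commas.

Canis, Meleagris, Otocyon, Passer, Rattus, Salamandra, Staphylococcus, Tremarctos, Ursus

Tracing Otocyon: it sits inside (Otocyon,Canis).
Tracing Tremarctos: it sits inside (Tremarctos,Staphylococcus).
Tracing Salamandra: it sits inside (Salamandra,Rattus).
The smallest clade enclosing all 3 is (((Meleagris,(Passer,(Otocyon,Canis))),((Salamandra,Rattus),Ursus)),(Tremarctos,Staphylococcus)); the answer is its 9 terminal taxa in alphabetical order.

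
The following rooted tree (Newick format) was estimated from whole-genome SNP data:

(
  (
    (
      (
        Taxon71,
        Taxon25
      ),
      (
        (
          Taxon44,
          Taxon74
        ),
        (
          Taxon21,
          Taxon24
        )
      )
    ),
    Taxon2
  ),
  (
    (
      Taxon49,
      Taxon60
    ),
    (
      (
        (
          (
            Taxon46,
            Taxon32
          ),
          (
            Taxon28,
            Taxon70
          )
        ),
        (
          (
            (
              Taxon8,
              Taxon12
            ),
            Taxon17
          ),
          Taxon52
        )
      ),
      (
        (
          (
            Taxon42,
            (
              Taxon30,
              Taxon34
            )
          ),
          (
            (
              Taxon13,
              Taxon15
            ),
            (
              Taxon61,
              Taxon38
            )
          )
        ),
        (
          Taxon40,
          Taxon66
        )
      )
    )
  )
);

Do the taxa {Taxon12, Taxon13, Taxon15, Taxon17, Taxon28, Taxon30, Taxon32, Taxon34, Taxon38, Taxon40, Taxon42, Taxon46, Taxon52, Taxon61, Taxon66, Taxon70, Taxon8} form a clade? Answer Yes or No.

The most recent common ancestor of these taxa subtends ((((Taxon46,Taxon32),(Taxon28,Taxon70)),(((Taxon8,Taxon12),Taxon17),Taxon52)),(((Taxon42,(Taxon30,Taxon34)),((Taxon13,Taxon15),(Taxon61,Taxon38))),(Taxon40,Taxon66))).
That clade has exactly 17 tips — every listed taxon and nothing else — so the group is monophyletic.

Yes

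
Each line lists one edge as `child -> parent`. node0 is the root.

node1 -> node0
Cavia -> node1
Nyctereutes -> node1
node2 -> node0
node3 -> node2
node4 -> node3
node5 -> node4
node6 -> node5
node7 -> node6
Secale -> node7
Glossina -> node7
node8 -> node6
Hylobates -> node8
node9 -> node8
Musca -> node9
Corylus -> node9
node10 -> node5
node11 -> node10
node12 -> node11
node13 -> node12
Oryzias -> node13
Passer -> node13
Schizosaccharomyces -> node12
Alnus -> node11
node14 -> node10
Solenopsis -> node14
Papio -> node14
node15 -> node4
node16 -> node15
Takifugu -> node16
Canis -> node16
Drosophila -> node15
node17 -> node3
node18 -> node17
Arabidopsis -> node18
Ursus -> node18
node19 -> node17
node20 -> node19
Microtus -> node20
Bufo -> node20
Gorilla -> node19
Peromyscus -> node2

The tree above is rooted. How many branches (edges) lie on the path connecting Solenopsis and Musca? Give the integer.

7

The MRCA of Solenopsis and Musca is the node subtending (((Secale,Glossina),(Hylobates,(Musca,Corylus))),((((Oryzias,Passer),Schizosaccharomyces),Alnus),(Solenopsis,Papio))).
From Solenopsis up to that node: 3 branches. From Musca up to the same node: 4 branches. Total: 3 + 4 = 7.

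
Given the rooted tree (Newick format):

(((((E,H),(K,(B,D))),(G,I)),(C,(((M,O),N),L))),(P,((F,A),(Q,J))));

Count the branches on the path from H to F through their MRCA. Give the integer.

9

The MRCA of H and F is the root of the tree.
From H up to that node: 5 branches. From F up to the same node: 4 branches. Total: 5 + 4 = 9.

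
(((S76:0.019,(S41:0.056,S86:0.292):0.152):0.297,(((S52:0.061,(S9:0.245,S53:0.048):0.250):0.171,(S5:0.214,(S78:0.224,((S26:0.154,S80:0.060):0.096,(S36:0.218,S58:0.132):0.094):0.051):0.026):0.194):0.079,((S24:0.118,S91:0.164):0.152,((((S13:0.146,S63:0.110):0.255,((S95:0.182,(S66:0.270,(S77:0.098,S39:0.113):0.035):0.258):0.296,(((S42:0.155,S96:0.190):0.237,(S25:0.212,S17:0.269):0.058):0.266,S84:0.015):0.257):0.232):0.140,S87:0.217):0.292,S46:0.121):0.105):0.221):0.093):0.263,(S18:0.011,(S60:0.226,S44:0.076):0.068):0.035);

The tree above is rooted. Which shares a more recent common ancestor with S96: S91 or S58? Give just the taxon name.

The MRCA of S96 and S91 subtends ((S24,S91),((((S13,S63),((S95,(S66,(S77,S39))),(((S42,S96),(S25,S17)),S84))),S87),S46)) (15 taxa).
The MRCA of S96 and S58 subtends (((S52,(S9,S53)),(S5,(S78,((S26,S80),(S36,S58))))),((S24,S91),((((S13,S63),((S95,(S66,(S77,S39))),(((S42,S96),(S25,S17)),S84))),S87),S46))) (24 taxa).
The first is nested inside the second, so S96 shares a more recent common ancestor with S91.

S91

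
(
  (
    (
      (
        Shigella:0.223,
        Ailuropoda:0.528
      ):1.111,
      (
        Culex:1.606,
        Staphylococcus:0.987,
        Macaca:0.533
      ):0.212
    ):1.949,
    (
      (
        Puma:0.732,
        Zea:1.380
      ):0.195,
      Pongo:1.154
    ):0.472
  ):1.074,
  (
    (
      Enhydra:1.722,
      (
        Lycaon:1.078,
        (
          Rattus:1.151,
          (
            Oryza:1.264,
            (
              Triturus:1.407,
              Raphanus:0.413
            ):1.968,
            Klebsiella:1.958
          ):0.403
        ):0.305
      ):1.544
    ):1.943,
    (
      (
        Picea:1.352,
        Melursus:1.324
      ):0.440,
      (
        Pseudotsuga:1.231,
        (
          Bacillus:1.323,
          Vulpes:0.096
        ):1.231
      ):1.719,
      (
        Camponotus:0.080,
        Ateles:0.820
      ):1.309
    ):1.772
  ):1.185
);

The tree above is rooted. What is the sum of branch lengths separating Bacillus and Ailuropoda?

11.892

The path runs Bacillus → … → MRCA → … → Ailuropoda; the MRCA is the root of the tree.
Branch lengths along that path: 1.323 + 1.231 + 1.719 + 1.772 + 1.185 + 1.074 + 1.949 + 1.111 + 0.528 = 11.892.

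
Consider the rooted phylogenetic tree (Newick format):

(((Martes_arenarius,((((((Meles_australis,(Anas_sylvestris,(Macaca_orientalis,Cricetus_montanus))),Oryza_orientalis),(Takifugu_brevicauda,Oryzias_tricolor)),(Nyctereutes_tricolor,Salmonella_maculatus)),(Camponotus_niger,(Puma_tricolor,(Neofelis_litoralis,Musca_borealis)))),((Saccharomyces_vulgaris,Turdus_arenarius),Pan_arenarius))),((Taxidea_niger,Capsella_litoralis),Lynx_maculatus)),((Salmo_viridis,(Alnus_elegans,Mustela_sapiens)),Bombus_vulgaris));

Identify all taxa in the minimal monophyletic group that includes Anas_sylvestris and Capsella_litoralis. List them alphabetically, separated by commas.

Tracing Anas_sylvestris: it sits inside (Anas_sylvestris,(Macaca_orientalis,Cricetus_montanus)).
Tracing Capsella_litoralis: it sits inside (Taxidea_niger,Capsella_litoralis).
The smallest clade enclosing both is ((Martes_arenarius,((((((Meles_australis,(Anas_sylvestris,(Macaca_orientalis,Cricetus_montanus))),Oryza_orientalis),(Takifugu_brevicauda,Oryzias_tricolor)),(Nyctereutes_tricolor,Salmonella_maculatus)),(Camponotus_niger,(Puma_tricolor,(Neofelis_litoralis,Musca_borealis)))),((Saccharomyces_vulgaris,Turdus_arenarius),Pan_arenarius))),((Taxidea_niger,Capsella_litoralis),Lynx_maculatus)); the answer is its 20 terminal taxa in alphabetical order.

Anas_sylvestris, Camponotus_niger, Capsella_litoralis, Cricetus_montanus, Lynx_maculatus, Macaca_orientalis, Martes_arenarius, Meles_australis, Musca_borealis, Neofelis_litoralis, Nyctereutes_tricolor, Oryza_orientalis, Oryzias_tricolor, Pan_arenarius, Puma_tricolor, Saccharomyces_vulgaris, Salmonella_maculatus, Takifugu_brevicauda, Taxidea_niger, Turdus_arenarius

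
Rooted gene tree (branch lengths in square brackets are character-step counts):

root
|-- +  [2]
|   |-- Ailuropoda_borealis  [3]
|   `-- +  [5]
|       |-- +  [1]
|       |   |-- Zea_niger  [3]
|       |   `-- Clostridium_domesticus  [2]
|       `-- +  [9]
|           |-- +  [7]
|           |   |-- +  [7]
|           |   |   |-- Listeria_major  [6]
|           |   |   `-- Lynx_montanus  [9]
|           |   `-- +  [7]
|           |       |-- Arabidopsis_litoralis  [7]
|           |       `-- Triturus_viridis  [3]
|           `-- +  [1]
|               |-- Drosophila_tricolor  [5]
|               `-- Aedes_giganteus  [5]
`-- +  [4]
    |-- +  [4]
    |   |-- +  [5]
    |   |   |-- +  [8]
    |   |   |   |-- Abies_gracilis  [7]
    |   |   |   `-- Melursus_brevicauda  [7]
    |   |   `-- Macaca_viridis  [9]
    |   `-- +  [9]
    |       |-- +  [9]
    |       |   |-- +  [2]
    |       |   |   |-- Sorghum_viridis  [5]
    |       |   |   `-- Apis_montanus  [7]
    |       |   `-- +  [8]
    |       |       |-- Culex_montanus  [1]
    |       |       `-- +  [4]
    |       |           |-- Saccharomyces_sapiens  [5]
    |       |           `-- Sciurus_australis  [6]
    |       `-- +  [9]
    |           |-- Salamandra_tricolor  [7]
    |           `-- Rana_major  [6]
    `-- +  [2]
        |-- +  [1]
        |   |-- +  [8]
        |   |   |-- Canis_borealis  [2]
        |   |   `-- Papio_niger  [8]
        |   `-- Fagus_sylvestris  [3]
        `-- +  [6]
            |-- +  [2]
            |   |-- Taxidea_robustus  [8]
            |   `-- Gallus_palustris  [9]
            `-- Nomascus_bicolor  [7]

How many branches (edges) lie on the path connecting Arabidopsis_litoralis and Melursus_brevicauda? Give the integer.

The MRCA of Arabidopsis_litoralis and Melursus_brevicauda is the root of the tree.
From Arabidopsis_litoralis up to that node: 6 branches. From Melursus_brevicauda up to the same node: 5 branches. Total: 6 + 5 = 11.

11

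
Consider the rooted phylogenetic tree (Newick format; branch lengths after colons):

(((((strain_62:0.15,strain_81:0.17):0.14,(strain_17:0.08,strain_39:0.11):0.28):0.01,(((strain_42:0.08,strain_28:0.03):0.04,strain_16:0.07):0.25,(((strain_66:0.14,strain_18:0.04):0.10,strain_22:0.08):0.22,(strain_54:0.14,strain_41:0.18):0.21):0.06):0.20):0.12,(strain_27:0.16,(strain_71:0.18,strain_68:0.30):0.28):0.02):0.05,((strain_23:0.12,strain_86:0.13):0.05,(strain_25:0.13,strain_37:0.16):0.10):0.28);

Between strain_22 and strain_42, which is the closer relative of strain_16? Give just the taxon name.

strain_42

The MRCA of strain_16 and strain_42 subtends ((strain_42,strain_28),strain_16) (3 taxa).
The MRCA of strain_16 and strain_22 subtends (((strain_42,strain_28),strain_16),(((strain_66,strain_18),strain_22),(strain_54,strain_41))) (8 taxa).
The first is nested inside the second, so strain_16 shares a more recent common ancestor with strain_42.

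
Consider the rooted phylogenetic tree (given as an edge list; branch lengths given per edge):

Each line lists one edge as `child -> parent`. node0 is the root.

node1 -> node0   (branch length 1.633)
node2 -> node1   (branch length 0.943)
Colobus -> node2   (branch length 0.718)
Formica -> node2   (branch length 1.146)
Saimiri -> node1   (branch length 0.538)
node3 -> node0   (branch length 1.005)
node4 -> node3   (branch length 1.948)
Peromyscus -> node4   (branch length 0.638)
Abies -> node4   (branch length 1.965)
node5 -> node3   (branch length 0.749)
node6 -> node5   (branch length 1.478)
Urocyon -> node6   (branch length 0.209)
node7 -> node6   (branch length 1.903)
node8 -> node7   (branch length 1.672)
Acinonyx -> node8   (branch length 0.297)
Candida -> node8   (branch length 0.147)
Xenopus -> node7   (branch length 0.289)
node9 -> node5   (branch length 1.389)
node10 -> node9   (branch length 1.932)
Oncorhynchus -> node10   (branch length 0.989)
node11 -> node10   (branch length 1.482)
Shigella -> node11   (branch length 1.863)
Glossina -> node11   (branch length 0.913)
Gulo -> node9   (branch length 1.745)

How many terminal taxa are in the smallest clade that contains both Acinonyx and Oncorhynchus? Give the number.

The MRCA of Acinonyx and Oncorhynchus is the node subtending ((Urocyon,((Acinonyx,Candida),Xenopus)),((Oncorhynchus,(Shigella,Glossina)),Gulo)).
That clade contains 8 terminal taxa: Acinonyx, Candida, Glossina, Gulo, Oncorhynchus, Shigella, Urocyon, Xenopus.

8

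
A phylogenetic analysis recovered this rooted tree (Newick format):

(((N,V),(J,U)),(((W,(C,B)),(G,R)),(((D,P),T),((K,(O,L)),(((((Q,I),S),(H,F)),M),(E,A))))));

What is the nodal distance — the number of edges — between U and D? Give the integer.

The MRCA of U and D is the root of the tree.
From U up to that node: 3 branches. From D up to the same node: 5 branches. Total: 3 + 5 = 8.

8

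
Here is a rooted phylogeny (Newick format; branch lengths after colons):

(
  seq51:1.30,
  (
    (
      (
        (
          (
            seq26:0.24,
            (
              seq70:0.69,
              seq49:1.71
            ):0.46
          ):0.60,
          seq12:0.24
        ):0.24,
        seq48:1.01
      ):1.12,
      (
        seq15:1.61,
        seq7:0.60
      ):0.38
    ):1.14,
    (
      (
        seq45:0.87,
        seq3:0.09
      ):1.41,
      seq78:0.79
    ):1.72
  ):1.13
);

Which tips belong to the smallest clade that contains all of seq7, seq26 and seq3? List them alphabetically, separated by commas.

seq12, seq15, seq26, seq3, seq45, seq48, seq49, seq7, seq70, seq78

Tracing seq7: it sits inside (seq15,seq7).
Tracing seq26: it sits inside (seq26,(seq70,seq49)).
Tracing seq3: it sits inside (seq45,seq3).
The smallest clade enclosing all 3 is (((((seq26,(seq70,seq49)),seq12),seq48),(seq15,seq7)),((seq45,seq3),seq78)); the answer is its 10 terminal taxa in alphabetical order.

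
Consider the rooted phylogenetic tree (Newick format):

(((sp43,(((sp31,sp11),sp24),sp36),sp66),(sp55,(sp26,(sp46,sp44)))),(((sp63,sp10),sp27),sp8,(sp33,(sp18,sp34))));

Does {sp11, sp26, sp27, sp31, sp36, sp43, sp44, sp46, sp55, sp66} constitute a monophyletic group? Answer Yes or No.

No

The MRCA of the listed taxa is the root, so the smallest clade containing them is the whole tree.
That clade also contains sp10, sp18, sp24, sp33, sp34, sp63, sp8, which are not in the proposed group, so the group is not monophyletic.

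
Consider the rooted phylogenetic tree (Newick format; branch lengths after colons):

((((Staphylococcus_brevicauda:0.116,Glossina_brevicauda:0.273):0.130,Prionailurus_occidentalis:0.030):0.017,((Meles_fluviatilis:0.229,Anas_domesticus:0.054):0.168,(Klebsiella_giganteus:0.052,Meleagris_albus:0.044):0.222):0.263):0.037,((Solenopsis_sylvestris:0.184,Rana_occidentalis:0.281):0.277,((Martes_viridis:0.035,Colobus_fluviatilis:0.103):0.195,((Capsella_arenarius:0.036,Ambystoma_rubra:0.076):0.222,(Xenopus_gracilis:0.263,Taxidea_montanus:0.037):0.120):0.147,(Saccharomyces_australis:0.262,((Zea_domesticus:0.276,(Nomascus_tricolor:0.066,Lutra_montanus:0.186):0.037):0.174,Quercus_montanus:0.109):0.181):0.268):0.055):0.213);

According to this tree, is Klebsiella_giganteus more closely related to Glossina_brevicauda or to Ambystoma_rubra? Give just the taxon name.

Glossina_brevicauda

The MRCA of Klebsiella_giganteus and Glossina_brevicauda subtends (((Staphylococcus_brevicauda,Glossina_brevicauda),Prionailurus_occidentalis),((Meles_fluviatilis,Anas_domesticus),(Klebsiella_giganteus,Meleagris_albus))) (7 taxa).
The MRCA of Klebsiella_giganteus and Ambystoma_rubra is the root, subtending the entire tree (20 taxa).
The first is nested inside the second, so Klebsiella_giganteus shares a more recent common ancestor with Glossina_brevicauda.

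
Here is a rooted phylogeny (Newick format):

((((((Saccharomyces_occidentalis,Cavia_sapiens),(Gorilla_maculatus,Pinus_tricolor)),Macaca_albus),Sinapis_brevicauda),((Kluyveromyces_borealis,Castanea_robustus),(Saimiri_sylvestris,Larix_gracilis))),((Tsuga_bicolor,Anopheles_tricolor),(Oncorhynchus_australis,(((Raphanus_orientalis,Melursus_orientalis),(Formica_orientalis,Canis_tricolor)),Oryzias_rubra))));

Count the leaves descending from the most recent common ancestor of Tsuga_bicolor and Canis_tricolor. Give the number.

8

The MRCA of Tsuga_bicolor and Canis_tricolor is the node subtending ((Tsuga_bicolor,Anopheles_tricolor),(Oncorhynchus_australis,(((Raphanus_orientalis,Melursus_orientalis),(Formica_orientalis,Canis_tricolor)),Oryzias_rubra))).
That clade contains 8 terminal taxa: Anopheles_tricolor, Canis_tricolor, Formica_orientalis, Melursus_orientalis, Oncorhynchus_australis, Oryzias_rubra, Raphanus_orientalis, Tsuga_bicolor.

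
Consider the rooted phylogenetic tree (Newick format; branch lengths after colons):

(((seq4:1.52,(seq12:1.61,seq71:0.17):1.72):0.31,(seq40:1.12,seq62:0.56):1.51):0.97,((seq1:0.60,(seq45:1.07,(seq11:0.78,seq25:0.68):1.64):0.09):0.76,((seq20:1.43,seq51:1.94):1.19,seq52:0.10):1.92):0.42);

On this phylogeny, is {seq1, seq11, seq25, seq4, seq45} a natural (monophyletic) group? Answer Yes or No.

No

The MRCA of the listed taxa is the root, so the smallest clade containing them is the whole tree.
That clade also contains seq12, seq20, seq40, seq51, seq52, seq62, seq71, which are not in the proposed group, so the group is not monophyletic.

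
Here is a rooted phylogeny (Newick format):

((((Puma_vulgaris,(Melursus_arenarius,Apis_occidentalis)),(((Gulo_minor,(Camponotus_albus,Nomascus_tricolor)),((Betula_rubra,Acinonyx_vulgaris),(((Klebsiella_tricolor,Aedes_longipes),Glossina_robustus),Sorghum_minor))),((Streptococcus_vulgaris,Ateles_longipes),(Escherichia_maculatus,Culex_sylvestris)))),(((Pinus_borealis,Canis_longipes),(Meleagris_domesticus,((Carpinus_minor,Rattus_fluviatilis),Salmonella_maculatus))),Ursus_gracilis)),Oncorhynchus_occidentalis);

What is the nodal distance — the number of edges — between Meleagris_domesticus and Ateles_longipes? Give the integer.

9

The MRCA of Meleagris_domesticus and Ateles_longipes is the node subtending (((Puma_vulgaris,(Melursus_arenarius,Apis_occidentalis)),(((Gulo_minor,(Camponotus_albus,Nomascus_tricolor)),((Betula_rubra,Acinonyx_vulgaris),(((Klebsiella_tricolor,Aedes_longipes),Glossina_robustus),Sorghum_minor))),((Streptococcus_vulgaris,Ateles_longipes),(Escherichia_maculatus,Culex_sylvestris)))),(((Pinus_borealis,Canis_longipes),(Meleagris_domesticus,((Carpinus_minor,Rattus_fluviatilis),Salmonella_maculatus))),Ursus_gracilis)).
From Meleagris_domesticus up to that node: 4 branches. From Ateles_longipes up to the same node: 5 branches. Total: 4 + 5 = 9.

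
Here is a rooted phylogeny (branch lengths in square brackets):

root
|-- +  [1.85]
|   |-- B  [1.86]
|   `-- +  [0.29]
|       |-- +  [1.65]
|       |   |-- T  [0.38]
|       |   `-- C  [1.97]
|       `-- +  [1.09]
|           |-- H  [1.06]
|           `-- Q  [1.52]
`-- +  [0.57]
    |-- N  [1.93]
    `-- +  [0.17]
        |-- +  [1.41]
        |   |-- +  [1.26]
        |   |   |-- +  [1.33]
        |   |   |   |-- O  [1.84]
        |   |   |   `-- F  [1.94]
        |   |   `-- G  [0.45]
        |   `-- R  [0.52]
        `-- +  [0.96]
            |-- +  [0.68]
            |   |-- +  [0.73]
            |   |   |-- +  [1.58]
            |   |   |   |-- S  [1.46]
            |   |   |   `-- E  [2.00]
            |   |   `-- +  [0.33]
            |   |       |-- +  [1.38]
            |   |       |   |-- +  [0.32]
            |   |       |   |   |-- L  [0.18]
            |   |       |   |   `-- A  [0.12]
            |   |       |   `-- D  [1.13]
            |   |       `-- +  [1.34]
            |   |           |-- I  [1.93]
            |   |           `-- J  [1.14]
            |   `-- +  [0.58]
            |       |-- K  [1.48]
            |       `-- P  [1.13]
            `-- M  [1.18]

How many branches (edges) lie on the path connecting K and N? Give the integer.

6

The MRCA of K and N is the node subtending (N,((((O,F),G),R),((((S,E),(((L,A),D),(I,J))),(K,P)),M))).
From K up to that node: 5 branches. From N up to the same node: 1 branch. Total: 5 + 1 = 6.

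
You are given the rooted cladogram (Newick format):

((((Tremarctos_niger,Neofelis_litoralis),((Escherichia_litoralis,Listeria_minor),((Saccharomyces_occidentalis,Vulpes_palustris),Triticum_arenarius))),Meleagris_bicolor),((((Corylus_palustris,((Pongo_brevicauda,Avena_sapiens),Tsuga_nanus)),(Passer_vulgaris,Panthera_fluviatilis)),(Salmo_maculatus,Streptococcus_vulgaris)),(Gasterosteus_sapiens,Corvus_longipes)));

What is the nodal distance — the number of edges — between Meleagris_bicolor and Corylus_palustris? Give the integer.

The MRCA of Meleagris_bicolor and Corylus_palustris is the root of the tree.
From Meleagris_bicolor up to that node: 2 branches. From Corylus_palustris up to the same node: 5 branches. Total: 2 + 5 = 7.

7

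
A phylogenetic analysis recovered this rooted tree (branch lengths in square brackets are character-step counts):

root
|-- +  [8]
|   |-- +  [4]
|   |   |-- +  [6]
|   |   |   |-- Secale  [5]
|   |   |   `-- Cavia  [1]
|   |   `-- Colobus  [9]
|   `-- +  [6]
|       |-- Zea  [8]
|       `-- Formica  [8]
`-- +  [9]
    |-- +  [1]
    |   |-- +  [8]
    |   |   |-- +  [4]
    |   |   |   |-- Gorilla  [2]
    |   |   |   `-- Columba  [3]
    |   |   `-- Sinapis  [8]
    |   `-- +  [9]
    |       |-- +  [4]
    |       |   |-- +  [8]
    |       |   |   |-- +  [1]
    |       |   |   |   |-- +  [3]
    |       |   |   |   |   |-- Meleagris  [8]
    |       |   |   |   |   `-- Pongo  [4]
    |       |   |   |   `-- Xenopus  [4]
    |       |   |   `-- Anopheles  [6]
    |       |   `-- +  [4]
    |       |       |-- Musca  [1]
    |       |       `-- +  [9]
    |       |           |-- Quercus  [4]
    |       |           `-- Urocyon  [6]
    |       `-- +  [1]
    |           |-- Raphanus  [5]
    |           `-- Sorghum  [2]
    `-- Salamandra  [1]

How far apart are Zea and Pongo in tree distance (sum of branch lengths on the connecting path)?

61

The path runs Zea → … → MRCA → … → Pongo; the MRCA is the root of the tree.
Branch lengths along that path: 8 + 6 + 8 + 9 + 1 + 9 + 4 + 8 + 1 + 3 + 4 = 61.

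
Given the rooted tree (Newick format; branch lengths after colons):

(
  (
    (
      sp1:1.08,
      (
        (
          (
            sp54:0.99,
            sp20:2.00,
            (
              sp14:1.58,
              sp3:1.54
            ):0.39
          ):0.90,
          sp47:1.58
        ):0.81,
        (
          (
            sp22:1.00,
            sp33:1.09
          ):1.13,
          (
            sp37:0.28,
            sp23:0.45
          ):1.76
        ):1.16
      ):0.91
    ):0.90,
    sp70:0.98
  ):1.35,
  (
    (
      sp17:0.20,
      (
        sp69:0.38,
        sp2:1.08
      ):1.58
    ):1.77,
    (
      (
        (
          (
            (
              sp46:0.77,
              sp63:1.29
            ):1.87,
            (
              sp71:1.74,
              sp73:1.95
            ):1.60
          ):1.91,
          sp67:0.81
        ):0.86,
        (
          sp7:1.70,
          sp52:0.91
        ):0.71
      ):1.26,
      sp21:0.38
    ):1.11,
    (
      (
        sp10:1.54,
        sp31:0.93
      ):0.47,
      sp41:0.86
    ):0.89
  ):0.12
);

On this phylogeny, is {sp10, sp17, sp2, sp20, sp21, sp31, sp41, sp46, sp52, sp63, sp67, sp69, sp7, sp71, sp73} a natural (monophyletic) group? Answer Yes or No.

The MRCA of the listed taxa is the root, so the smallest clade containing them is the whole tree.
That clade also contains sp1, sp14, sp22, sp23, sp3, sp33, sp37, sp47, sp54, sp70, which are not in the proposed group, so the group is not monophyletic.

No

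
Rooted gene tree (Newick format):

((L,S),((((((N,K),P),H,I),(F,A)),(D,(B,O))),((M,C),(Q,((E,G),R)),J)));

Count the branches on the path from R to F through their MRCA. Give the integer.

8

The MRCA of R and F is the node subtending ((((((N,K),P),H,I),(F,A)),(D,(B,O))),((M,C),(Q,((E,G),R)),J)).
From R up to that node: 4 branches. From F up to the same node: 4 branches. Total: 4 + 4 = 8.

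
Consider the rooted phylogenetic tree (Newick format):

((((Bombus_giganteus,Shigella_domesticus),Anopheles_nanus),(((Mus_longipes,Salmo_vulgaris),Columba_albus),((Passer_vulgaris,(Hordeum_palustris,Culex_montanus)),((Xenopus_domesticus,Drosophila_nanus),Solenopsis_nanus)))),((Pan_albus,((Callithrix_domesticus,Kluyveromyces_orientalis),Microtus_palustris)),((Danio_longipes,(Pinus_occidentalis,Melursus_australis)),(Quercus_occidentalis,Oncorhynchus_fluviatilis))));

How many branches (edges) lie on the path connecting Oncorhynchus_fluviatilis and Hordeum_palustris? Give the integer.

10

The MRCA of Oncorhynchus_fluviatilis and Hordeum_palustris is the root of the tree.
From Oncorhynchus_fluviatilis up to that node: 4 branches. From Hordeum_palustris up to the same node: 6 branches. Total: 4 + 6 = 10.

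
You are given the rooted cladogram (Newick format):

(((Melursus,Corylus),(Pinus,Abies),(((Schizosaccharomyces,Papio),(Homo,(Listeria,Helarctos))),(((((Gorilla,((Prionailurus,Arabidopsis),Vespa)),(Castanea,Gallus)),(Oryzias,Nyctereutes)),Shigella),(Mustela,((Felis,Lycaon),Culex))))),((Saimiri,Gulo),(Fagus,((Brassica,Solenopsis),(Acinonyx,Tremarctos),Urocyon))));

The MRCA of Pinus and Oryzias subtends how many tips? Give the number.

22

The MRCA of Pinus and Oryzias is the node subtending ((Melursus,Corylus),(Pinus,Abies),(((Schizosaccharomyces,Papio),(Homo,(Listeria,Helarctos))),(((((Gorilla,((Prionailurus,Arabidopsis),Vespa)),(Castanea,Gallus)),(Oryzias,Nyctereutes)),Shigella),(Mustela,((Felis,Lycaon),Culex))))).
That clade contains 22 terminal taxa: Abies, Arabidopsis, Castanea, Corylus, Culex, Felis, Gallus, Gorilla, Helarctos, Homo, Listeria, Lycaon, Melursus, Mustela, Nyctereutes, Oryzias, Papio, Pinus, Prionailurus, Schizosaccharomyces, Shigella, Vespa.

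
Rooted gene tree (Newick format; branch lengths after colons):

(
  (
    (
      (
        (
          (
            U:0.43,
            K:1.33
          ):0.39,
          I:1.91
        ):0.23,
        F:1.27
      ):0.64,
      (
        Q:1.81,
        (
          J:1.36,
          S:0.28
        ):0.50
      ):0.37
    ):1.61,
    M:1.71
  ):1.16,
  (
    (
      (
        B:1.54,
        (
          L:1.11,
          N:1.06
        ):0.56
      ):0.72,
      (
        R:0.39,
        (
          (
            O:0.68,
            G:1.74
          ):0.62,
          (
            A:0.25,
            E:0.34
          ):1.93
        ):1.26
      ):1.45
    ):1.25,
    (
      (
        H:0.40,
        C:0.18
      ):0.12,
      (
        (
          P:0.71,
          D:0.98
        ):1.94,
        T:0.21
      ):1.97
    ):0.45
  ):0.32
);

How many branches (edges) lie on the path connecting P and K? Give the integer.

The MRCA of P and K is the root of the tree.
From P up to that node: 5 branches. From K up to the same node: 6 branches. Total: 5 + 6 = 11.

11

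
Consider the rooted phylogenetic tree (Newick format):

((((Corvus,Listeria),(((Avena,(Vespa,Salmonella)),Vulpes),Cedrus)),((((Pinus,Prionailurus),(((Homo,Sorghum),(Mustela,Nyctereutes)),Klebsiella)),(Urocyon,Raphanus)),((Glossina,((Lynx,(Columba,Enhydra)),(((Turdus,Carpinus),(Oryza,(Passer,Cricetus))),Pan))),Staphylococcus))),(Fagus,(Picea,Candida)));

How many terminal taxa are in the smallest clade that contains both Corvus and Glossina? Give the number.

The MRCA of Corvus and Glossina is the node subtending (((Corvus,Listeria),(((Avena,(Vespa,Salmonella)),Vulpes),Cedrus)),((((Pinus,Prionailurus),(((Homo,Sorghum),(Mustela,Nyctereutes)),Klebsiella)),(Urocyon,Raphanus)),((Glossina,((Lynx,(Columba,Enhydra)),(((Turdus,Carpinus),(Oryza,(Passer,Cricetus))),Pan))),Staphylococcus))).
That clade contains 27 terminal taxa: Avena, Carpinus, Cedrus, Columba, Corvus, Cricetus, Enhydra, Glossina, Homo, Klebsiella, Listeria, Lynx, Mustela, Nyctereutes, Oryza, Pan, Passer, Pinus, Prionailurus, Raphanus, Salmonella, Sorghum, Staphylococcus, Turdus, Urocyon, Vespa, Vulpes.

27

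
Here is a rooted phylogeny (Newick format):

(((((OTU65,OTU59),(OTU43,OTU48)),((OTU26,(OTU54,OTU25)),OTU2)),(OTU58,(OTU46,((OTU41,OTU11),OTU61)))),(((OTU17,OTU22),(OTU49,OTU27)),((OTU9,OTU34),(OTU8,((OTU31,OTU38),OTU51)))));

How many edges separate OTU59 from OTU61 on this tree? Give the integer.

8

The MRCA of OTU59 and OTU61 is the node subtending ((((OTU65,OTU59),(OTU43,OTU48)),((OTU26,(OTU54,OTU25)),OTU2)),(OTU58,(OTU46,((OTU41,OTU11),OTU61)))).
From OTU59 up to that node: 4 branches. From OTU61 up to the same node: 4 branches. Total: 4 + 4 = 8.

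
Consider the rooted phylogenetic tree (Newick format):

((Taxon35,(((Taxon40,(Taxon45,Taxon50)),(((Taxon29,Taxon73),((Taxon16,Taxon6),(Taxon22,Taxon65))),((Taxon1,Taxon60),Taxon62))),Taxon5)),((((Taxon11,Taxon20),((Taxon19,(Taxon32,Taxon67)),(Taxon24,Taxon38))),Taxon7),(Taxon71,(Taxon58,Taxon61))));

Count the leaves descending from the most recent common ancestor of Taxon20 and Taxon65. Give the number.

The MRCA of Taxon20 and Taxon65 is the root, so the clade is the entire tree.
That clade contains 25 terminal taxa: Taxon1, Taxon11, Taxon16, Taxon19, Taxon20, Taxon22, Taxon24, Taxon29, Taxon32, Taxon35, Taxon38, Taxon40, Taxon45, Taxon5, Taxon50, Taxon58, Taxon6, Taxon60, Taxon61, Taxon62, Taxon65, Taxon67, Taxon7, Taxon71, Taxon73.

25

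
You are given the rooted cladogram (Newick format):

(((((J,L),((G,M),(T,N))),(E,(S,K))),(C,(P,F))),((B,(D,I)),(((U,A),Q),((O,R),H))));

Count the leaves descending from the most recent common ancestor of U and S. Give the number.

21

The MRCA of U and S is the root, so the clade is the entire tree.
That clade contains 21 terminal taxa: A, B, C, D, E, F, G, H, I, J, K, L, M, N, O, P, Q, R, S, T, U.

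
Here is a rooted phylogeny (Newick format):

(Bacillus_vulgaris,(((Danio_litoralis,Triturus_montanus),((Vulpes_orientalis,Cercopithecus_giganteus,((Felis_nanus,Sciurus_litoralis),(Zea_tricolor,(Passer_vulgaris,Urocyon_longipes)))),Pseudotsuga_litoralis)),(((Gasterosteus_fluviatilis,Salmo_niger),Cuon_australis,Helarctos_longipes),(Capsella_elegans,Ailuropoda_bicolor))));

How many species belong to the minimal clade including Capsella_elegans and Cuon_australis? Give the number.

6

The MRCA of Capsella_elegans and Cuon_australis is the node subtending (((Gasterosteus_fluviatilis,Salmo_niger),Cuon_australis,Helarctos_longipes),(Capsella_elegans,Ailuropoda_bicolor)).
That clade contains 6 terminal taxa: Ailuropoda_bicolor, Capsella_elegans, Cuon_australis, Gasterosteus_fluviatilis, Helarctos_longipes, Salmo_niger.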